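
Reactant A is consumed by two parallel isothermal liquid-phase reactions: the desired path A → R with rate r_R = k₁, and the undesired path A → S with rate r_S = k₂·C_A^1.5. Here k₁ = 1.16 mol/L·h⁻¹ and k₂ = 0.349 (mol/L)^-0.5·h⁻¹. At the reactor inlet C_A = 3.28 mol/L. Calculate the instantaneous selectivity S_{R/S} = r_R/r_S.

S_{R/S} = r_R/r_S = (k₁)/(k₂·C_A^1.5) = (k₁/k₂)·C_A^-1.5.
= (1.16) / (0.349×3.280^1.5) = 1.160/2.073 = 0.560.
The undesired path is higher order in A, so low C_A (CSTR or dilute feed) favours R.

0.560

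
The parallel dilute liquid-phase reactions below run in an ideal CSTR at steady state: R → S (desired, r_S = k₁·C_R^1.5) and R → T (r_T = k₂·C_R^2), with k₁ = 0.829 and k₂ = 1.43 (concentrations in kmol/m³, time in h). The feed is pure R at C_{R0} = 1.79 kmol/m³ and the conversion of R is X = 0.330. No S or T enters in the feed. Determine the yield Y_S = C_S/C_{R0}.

0.114

Exit C_R = C_{R0}(1−X) = 1.79×0.670 = 1.199 kmol/m³.
A CSTR operates uniformly at the exit composition, giving r_S = 1.089 and r_T = 2.057 (each k·C_R^n at C_R = 1.199).
Fraction of consumed R going to S: r_S/(r_S+r_T) = 0.3461.
C_S = 0.3461·C_{R0}·X = 0.3461×1.79×0.330 = 0.204 kmol/m³; Y_S = C_S/C_{R0} = 0.114.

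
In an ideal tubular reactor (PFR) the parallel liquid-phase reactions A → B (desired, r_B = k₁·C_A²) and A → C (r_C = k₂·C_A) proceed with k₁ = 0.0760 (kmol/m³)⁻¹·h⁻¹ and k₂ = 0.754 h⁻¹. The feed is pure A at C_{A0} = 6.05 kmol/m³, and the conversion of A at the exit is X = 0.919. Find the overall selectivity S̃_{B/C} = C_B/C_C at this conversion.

C_A = C_{A0}(1−X) = 0.4900 kmol/m³.
Along a PFR/batch, dC_C/dC_A = −r_C/(r_B+r_C) = −k₂/(k₂+k₁·C_A).
Integrating from C_{A0} to C_A: C_C = (0.754/0.0760)·ln[(0.754+0.0760·6.05)/(0.754+0.0760·0.490)] = 9.921·ln(1.214/0.7912) = 4.245 kmol/m³.
Then C_B = (C_{A0}−C_A) − C_C = 5.560 − 4.245 = 1.315 kmol/m³.
S̃_{B/C} = C_B/C_C = 1.315/4.245 = 0.310.

0.310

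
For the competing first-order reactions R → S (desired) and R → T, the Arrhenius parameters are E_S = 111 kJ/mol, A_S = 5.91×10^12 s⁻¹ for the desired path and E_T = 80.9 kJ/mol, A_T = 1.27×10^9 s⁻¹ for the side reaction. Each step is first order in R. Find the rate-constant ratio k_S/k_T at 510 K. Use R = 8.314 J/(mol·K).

3.84

With equal orders, S_{S/T} = k_S/k_T = (A_S/A_T)·exp[(E_T−E_S)/(RT)].
(E_T−E_S)/(RT) = (80.9−111)×10³/(8.314×510) = -30100/4240 = -7.099.
k_S/k_T = (5.91×10^12/1.27×10^9)·exp(-7.099) = 4654 × 8.261×10^-4 = 3.84.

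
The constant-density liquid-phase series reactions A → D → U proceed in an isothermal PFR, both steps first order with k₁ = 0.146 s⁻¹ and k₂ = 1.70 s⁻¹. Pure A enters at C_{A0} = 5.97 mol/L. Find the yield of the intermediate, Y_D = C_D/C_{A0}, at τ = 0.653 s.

The intermediate concentration in a first-order A→B→C sequence is C_D = k₁C_{A0}(e^(−k₁τ) − e^(−k₂τ))/(k₂−k₁).
e^(−k₁τ) = e^(−0.146×0.653) = e^(−0.09534) = 0.9091; e^(−k₂τ) = e^(−1.110) = 0.3295.
C_D = 0.146×5.97/(1.70−0.146) × (0.9091−0.3295) = 0.5609×0.5795 = 0.3251 mol/L.
Y_D = C_D/C_{A0} = 0.3251/5.97 = 0.0544.

0.0544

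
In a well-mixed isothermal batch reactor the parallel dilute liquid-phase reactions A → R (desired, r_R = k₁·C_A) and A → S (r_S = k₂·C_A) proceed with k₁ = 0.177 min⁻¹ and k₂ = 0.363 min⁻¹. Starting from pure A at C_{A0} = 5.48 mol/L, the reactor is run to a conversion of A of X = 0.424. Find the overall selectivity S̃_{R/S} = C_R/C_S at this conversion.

C_A = C_{A0}(1−X) = 3.156 mol/L.
Both paths are first order in A, so the instantaneous fraction to R is constant: dC_R/d(−C_A) = k₁/(k₁+k₂) = 0.3278.
C_R = 0.3278·(C_{A0}−C_A) = 0.3278×2.324 = 0.762 mol/L.
C_S = (C_{A0}−C_A)−C_R = 1.562 mol/L; S̃_{R/S} = 0.7616/1.562 = 0.488.

0.488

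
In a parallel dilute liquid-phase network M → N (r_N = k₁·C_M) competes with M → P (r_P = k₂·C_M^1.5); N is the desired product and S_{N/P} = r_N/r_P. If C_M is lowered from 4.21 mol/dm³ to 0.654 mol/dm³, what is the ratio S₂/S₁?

2.54

S_{N/P} = (k₁/k₂)·C_M^-0.5, so S₂/S₁ = (C_{M,2}/C_{M,1})^-0.5.
= (0.654/4.21)^(-0.5) = (0.1553)^(-0.5) = 2.54.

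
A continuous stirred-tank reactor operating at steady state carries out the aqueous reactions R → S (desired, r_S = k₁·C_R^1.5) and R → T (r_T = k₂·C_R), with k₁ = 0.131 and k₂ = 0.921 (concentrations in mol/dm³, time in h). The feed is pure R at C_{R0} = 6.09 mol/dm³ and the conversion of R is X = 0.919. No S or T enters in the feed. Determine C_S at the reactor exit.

Exit C_R = C_{R0}(1−X) = 6.09×0.0810 = 0.4933 mol/dm³.
Rates in a CSTR are evaluated at the outlet concentration: r_S = 0.131×0.4933^1.5 = 0.04539, r_T = 0.921×0.4933 = 0.4543.
Fraction of consumed R going to S: r_S/(r_S+r_T) = 0.09083.
C_S = 0.09083·C_{R0}·X = 0.09083×6.09×0.919 = 0.508 mol/dm³.

0.508 mol/dm³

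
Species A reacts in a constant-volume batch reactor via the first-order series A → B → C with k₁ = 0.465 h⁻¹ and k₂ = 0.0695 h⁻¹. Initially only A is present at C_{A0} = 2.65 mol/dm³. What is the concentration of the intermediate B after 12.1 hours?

The intermediate concentration in a first-order A→B→C sequence is C_B = k₁C_{A0}(e^(−k₁t) − e^(−k₂t))/(k₂−k₁).
e^(−k₁t) = e^(−0.465×12.1) = e^(−5.627) = 0.003601; e^(−k₂t) = e^(−0.8410) = 0.4313.
C_B = 0.465×2.65/(0.0695−0.465) × (0.003601−0.4313) = (-3.116)×(-0.4277) = 1.333 mol/dm³.

1.33 mol/dm³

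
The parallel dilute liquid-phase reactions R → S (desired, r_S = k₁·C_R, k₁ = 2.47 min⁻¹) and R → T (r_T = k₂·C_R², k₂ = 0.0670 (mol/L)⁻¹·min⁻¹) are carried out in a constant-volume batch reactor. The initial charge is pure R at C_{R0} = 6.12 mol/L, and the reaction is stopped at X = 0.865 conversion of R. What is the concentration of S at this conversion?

4.84 mol/L

C_R = C_{R0}(1−X) = 0.8262 mol/L.
Along a PFR/batch, dC_S/dC_R = −r_S/(r_S+r_T) = −k₁/(k₁+k₂·C_R).
Integrating from C_{R0} to C_R: C_S = (2.47/0.0670)·ln[(2.47+0.0670·6.12)/(2.47+0.0670·0.826)] = 36.87·ln(2.880/2.525) = 4.845 mol/L.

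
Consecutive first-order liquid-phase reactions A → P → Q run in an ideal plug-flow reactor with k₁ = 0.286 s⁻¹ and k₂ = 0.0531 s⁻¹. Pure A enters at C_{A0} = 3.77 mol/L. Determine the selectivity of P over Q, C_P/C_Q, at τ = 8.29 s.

2.93

For first-order series with pure A initially, C_P(τ) = k₁C_{A0}/(k₂−k₁)·(e^(−k₁τ) − e^(−k₂τ)).
e^(−k₁τ) = e^(−0.286×8.29) = e^(−2.371) = 0.09339; e^(−k₂τ) = e^(−0.4402) = 0.6439.
C_P = 0.286×3.77/(0.0531−0.286) × (0.09339−0.6439) = (-4.630)×(-0.5505) = 2.549 mol/L.
C_A = C_{A0}e^(−k₁τ) = 0.3521 mol/L, so C_Q = C_{A0}−C_A−C_P = 0.8693 mol/L; C_P/C_Q = 2.93.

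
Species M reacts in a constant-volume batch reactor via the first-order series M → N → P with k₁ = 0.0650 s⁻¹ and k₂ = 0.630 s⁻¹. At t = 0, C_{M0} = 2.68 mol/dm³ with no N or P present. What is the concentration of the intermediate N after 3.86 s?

For first-order series with pure M initially, C_N(t) = k₁C_{M0}/(k₂−k₁)·(e^(−k₁t) − e^(−k₂t)).
e^(−k₁t) = e^(−0.0650×3.86) = e^(−0.2509) = 0.7781; e^(−k₂t) = e^(−2.432) = 0.08788.
C_N = 0.0650×2.68/(0.630−0.0650) × (0.7781−0.08788) = 0.3083×0.6902 = 0.2128 mol/dm³.

0.213 mol/dm³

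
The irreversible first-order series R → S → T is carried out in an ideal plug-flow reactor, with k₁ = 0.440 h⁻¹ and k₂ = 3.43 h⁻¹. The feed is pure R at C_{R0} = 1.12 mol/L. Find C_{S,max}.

0.106 mol/L

At the optimum, C_{S,max}/C_{R0} = (k₁/k₂)^[k₂/(k₂−k₁)].
= (0.440/3.43)^(3.43/(3.43−0.440)) = (0.1283)^(1.147) = 0.09482.
C_{S,max} = 0.09482×1.12 = 0.106 mol/L.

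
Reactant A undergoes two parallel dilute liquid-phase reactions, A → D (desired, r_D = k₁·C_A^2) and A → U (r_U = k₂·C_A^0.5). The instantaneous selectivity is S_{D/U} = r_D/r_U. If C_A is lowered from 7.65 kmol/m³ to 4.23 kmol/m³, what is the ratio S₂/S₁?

S_{D/U} = (k₁/k₂)·C_A^1.5, so S₂/S₁ = (C_{A,2}/C_{A,1})^1.5.
= (4.23/7.65)^1.5 = (0.5529)^1.5 = 0.411.
Selectivity toward D falls as C_A falls — high-concentration operation is favoured.

0.411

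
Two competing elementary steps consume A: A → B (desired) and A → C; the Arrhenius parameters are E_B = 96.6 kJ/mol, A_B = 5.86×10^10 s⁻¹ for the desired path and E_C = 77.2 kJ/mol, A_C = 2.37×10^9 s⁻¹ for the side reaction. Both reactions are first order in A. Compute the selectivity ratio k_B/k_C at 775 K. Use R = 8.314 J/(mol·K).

1.22

With equal orders, S_{B/C} = k_B/k_C = (A_B/A_C)·exp[(E_C−E_B)/(RT)].
(E_C−E_B)/(RT) = (77.2−96.6)×10³/(8.314×775) = -19400/6443 = -3.011.
k_B/k_C = (5.86×10^10/2.37×10^9)·exp(-3.011) = 24.73 × 0.04925 = 1.22.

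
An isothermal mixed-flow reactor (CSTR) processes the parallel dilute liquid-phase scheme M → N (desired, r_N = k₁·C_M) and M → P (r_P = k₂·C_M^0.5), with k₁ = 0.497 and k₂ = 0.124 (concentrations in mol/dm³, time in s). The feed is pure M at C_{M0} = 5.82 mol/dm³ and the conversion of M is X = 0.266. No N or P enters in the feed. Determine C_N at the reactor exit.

Exit C_M = C_{M0}(1−X) = 5.82×0.734 = 4.272 mol/dm³.
Rates in a CSTR are evaluated at the outlet concentration: r_N = 0.497×4.272 = 2.123, r_P = 0.124×4.272^0.5 = 0.2563.
Fraction of consumed M going to N: r_N/(r_N+r_P) = 0.8923.
C_N = 0.8923·C_{M0}·X = 0.8923×5.82×0.266 = 1.38 mol/dm³.

1.38 mol/dm³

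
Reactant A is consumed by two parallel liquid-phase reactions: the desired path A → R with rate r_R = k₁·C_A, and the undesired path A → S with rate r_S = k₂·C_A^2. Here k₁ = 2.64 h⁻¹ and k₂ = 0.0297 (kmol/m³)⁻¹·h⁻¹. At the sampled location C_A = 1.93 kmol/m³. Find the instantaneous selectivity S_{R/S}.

46.1

S_{R/S} = r_R/r_S = (k₁·C_A)/(k₂·C_A^2) = (k₁/k₂)·C_A⁻¹.
= (2.64×1.930) / (0.0297×1.930^2) = 5.095/0.1106 = 46.1.
The undesired path is higher order in A, so low C_A (CSTR or dilute feed) favours R.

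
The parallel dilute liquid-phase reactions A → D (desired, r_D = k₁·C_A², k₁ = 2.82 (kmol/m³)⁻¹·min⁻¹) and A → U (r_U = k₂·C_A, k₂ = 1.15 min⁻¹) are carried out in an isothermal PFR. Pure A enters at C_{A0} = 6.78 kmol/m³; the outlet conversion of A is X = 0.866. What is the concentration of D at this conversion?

C_A = C_{A0}(1−X) = 0.9085 kmol/m³.
Along a PFR/batch, dC_U/dC_A = −r_U/(r_D+r_U) = −k₂/(k₂+k₁·C_A).
Integrating from C_{A0} to C_A: C_U = (1.15/2.82)·ln[(1.15+2.82·6.78)/(1.15+2.82·0.909)] = 0.4078·ln(20.27/3.712) = 0.6923 kmol/m³.
Then C_D = (C_{A0}−C_A) − C_U = 5.871 − 0.6923 = 5.179 kmol/m³.

5.18 kmol/m³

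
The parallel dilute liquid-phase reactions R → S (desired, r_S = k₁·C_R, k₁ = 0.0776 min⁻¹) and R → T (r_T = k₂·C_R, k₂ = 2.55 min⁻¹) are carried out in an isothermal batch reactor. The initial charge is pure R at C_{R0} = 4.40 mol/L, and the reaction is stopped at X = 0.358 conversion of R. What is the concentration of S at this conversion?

C_R = C_{R0}(1−X) = 2.825 mol/L.
Both paths are first order in R, so the instantaneous fraction to S is constant: dC_S/d(−C_R) = k₁/(k₁+k₂) = 0.02953.
C_S = 0.02953·(C_{R0}−C_R) = 0.02953×1.575 = 0.0465 mol/L.

0.0465 mol/L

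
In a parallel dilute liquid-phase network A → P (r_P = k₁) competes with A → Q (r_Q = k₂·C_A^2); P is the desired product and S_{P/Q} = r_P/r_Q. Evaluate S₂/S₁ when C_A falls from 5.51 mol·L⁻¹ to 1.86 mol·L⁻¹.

8.78

S_{P/Q} = (k₁/k₂)·C_A^-2, so S₂/S₁ = (C_{A,2}/C_{A,1})^-2.
= (1.86/5.51)^(-2) = (0.3376)^(-2) = 8.78.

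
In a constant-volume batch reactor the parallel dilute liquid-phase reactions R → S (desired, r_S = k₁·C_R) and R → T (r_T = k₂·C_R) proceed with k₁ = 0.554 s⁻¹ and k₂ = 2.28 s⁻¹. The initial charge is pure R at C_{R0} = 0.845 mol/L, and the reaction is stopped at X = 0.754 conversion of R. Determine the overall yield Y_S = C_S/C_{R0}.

0.147

C_R = C_{R0}(1−X) = 0.2079 mol/L.
Both paths are first order in R, so the instantaneous fraction to S is constant: dC_S/d(−C_R) = k₁/(k₁+k₂) = 0.1955.
C_S = 0.1955·(C_{R0}−C_R) = 0.1955×0.6371 = 0.125 mol/L.
Y_S = C_S/C_{R0} = 0.1245/0.845 = 0.147.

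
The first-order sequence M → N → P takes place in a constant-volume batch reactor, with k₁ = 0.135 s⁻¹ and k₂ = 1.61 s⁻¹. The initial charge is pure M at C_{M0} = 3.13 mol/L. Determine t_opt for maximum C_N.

Setting dC_N/dt = 0 gives t_opt = ln(k₂/k₁)/(k₂−k₁).
= ln(1.61/0.135)/(1.61−0.135) = ln(11.93)/1.475 = 2.479/1.475 = 1.68 s.

1.68 s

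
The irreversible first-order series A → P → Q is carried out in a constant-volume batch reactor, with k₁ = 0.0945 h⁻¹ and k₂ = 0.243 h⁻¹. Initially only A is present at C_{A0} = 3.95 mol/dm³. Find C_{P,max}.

0.842 mol/dm³

At the optimum, C_{P,max}/C_{A0} = (k₁/k₂)^[k₂/(k₂−k₁)].
= (0.0945/0.243)^(0.243/(0.243−0.0945)) = (0.3889)^(1.636) = 0.2132.
C_{P,max} = 0.2132×3.95 = 0.842 mol/dm³.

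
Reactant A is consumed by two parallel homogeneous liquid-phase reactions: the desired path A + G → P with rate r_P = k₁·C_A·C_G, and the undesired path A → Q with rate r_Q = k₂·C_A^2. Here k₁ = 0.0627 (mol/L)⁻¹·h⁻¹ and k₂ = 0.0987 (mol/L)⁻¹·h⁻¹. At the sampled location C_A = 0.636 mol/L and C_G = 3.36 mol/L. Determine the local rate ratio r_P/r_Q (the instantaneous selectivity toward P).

S_{P/Q} = r_P/r_Q = (k₁·C_A·C_G)/(k₂·C_A^2) = (k₁/k₂)·C_A⁻¹·C_G.
= (0.0627×0.6360×3.360) / (0.0987×0.6360^2) = 0.1340/0.03992 = 3.36.

3.36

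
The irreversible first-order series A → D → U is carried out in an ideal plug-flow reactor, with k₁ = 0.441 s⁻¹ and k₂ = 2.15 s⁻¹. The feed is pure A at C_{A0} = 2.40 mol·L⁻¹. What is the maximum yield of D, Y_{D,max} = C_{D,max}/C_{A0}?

For a first-order series the maximum intermediate yield is C_{D,max}/C_{A0} = (k₁/k₂)^[k₂/(k₂−k₁)].
= (0.441/2.15)^(2.15/(2.15−0.441)) = (0.2051)^(1.258) = 0.1363.

0.136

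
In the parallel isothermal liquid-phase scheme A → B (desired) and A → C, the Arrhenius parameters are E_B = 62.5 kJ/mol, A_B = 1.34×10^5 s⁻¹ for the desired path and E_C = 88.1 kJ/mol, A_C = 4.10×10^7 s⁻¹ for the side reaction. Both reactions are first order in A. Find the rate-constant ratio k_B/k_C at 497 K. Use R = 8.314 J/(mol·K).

1.60

With equal orders, S_{B/C} = k_B/k_C = (A_B/A_C)·exp[(E_C−E_B)/(RT)].
(E_C−E_B)/(RT) = (88.1−62.5)×10³/(8.314×497) = 25600/4132 = 6.195.
k_B/k_C = (1.34×10^5/4.10×10^7)·exp(6.195) = 0.003268 × 490.5 = 1.60.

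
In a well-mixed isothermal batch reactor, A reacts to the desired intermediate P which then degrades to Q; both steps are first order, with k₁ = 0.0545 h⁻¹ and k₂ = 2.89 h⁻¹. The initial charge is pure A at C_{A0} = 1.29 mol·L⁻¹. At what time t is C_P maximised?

Setting dC_P/dt = 0 gives t_opt = ln(k₂/k₁)/(k₂−k₁).
= ln(2.89/0.0545)/(2.89−0.0545) = ln(53.03)/2.836 = 3.971/2.836 = 1.40 h.

1.40 h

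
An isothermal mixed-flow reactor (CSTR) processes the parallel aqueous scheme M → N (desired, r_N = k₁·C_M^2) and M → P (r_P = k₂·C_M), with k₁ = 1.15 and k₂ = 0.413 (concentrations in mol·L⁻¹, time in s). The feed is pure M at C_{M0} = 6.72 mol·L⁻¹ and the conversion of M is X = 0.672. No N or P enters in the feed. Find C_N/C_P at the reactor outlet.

6.14

Exit C_M = C_{M0}(1−X) = 6.72×0.328 = 2.204 mol·L⁻¹.
A CSTR operates uniformly at the exit composition, giving r_N = 5.587 and r_P = 0.9103 (each k·C_M^n at C_M = 2.204).
Overall selectivity = C_N/C_P = r_Nτ/(r_Pτ) = r_N/r_P = 6.14.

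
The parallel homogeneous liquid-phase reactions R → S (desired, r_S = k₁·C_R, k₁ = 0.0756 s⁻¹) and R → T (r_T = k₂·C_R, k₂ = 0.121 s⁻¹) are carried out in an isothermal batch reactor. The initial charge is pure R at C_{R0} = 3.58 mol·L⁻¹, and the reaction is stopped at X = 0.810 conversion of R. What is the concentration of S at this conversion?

C_R = C_{R0}(1−X) = 0.6802 mol·L⁻¹.
Both paths are first order in R, so the instantaneous fraction to S is constant: dC_S/d(−C_R) = k₁/(k₁+k₂) = 0.3845.
C_S = 0.3845·(C_{R0}−C_R) = 0.3845×2.900 = 1.12 mol·L⁻¹.

1.12 mol·L⁻¹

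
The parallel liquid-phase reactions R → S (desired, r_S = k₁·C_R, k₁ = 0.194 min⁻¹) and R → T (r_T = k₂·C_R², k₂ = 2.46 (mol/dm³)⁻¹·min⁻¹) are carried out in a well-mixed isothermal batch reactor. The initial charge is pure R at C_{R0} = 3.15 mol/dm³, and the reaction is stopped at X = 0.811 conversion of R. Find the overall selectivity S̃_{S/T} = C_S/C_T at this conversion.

C_R = C_{R0}(1−X) = 0.5953 mol/dm³.
Along a PFR/batch, dC_S/dC_R = −r_S/(r_S+r_T) = −k₁/(k₁+k₂·C_R).
Integrating from C_{R0} to C_R: C_S = (0.194/2.46)·ln[(0.194+2.46·3.15)/(0.194+2.46·0.595)] = 0.07886·ln(7.943/1.659) = 0.1235 mol/dm³.
C_T = (C_{R0}−C_R)−C_S = 2.431 mol/dm³; S̃_{S/T} = 0.1235/2.431 = 0.0508.

0.0508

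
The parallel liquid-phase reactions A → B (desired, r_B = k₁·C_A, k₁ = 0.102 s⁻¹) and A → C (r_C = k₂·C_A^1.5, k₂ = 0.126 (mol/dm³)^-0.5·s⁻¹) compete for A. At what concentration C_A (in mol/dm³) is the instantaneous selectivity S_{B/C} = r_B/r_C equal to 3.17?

0.0652 mol/dm³

S_{B/C} = (k₁/k₂)·C_A^-0.5 ⇒ C_A = (S·k₂/k₁)^(-2).
= (3.17×0.126/0.102)^(-2) = (3.916)^(-2) = 0.0652 mol/dm³.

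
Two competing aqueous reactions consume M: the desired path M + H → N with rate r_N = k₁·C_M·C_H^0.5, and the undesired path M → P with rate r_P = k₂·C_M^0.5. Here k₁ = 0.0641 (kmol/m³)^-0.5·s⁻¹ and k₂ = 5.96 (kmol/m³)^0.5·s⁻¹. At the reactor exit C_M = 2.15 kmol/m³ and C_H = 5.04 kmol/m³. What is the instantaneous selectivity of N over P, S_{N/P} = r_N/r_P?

0.0354

S_{N/P} = r_N/r_P = (k₁·C_M·C_H^0.5)/(k₂·C_M^0.5) = (k₁/k₂)·C_M^0.5·C_H^0.5.
= (0.0641×2.150×5.040^0.5) / (5.96×2.150^0.5) = 0.3094/8.739 = 0.0354.
Since the desired path is higher order in M, keeping C_M high (PFR or concentrated feed) favours N.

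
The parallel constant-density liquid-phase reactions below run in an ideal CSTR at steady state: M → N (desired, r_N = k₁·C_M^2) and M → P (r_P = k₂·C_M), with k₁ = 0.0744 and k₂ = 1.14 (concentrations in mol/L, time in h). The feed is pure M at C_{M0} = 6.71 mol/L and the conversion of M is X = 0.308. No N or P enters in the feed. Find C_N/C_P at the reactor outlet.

0.303

Exit C_M = C_{M0}(1−X) = 6.71×0.692 = 4.643 mol/L.
In a CSTR the entire volume is at exit conditions, so r_N = 0.0744×4.643^2 = 1.604 and r_P = 1.14×4.643 = 5.293.
Overall selectivity = C_N/C_P = r_Nτ/(r_Pτ) = r_N/r_P = 0.303.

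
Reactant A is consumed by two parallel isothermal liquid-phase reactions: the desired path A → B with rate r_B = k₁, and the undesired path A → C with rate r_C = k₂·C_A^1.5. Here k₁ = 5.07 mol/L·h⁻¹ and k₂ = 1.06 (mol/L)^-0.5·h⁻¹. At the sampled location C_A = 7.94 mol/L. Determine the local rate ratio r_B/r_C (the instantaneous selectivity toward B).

0.214

S_{B/C} = r_B/r_C = (k₁)/(k₂·C_A^1.5) = (k₁/k₂)·C_A^-1.5.
= (5.07) / (1.06×7.940^1.5) = 5.070/23.72 = 0.214.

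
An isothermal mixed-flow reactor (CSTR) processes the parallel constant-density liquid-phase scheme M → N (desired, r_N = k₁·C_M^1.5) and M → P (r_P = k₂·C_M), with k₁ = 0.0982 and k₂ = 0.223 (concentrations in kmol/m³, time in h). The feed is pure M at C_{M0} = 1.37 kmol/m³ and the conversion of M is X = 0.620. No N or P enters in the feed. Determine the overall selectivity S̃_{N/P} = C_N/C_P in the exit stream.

Exit C_M = C_{M0}(1−X) = 1.37×0.380 = 0.5206 kmol/m³.
In a CSTR the entire volume is at exit conditions, so r_N = 0.0982×0.5206^1.5 = 0.03689 and r_P = 0.223×0.5206 = 0.1161.
Overall selectivity = C_N/C_P = r_Nτ/(r_Pτ) = r_N/r_P = 0.318.

0.318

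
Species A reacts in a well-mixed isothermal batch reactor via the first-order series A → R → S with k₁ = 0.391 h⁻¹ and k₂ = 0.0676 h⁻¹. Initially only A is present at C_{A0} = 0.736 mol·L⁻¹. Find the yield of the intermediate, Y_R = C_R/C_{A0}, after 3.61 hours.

0.652

The intermediate concentration in a first-order A→B→C sequence is C_R = k₁C_{A0}(e^(−k₁t) − e^(−k₂t))/(k₂−k₁).
e^(−k₁t) = e^(−0.391×3.61) = e^(−1.412) = 0.2438; e^(−k₂t) = e^(−0.2440) = 0.7835.
C_R = 0.391×0.736/(0.0676−0.391) × (0.2438−0.7835) = (-0.8898)×(-0.5397) = 0.4802 mol·L⁻¹.
Y_R = C_R/C_{A0} = 0.4802/0.736 = 0.652.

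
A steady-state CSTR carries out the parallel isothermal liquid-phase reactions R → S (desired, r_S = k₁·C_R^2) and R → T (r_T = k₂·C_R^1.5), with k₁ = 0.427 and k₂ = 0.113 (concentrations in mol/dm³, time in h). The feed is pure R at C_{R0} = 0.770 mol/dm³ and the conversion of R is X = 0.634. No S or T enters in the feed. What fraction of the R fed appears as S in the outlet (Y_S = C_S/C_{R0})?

0.423

Exit C_R = C_{R0}(1−X) = 0.770×0.366 = 0.2818 mol/dm³.
A CSTR operates uniformly at the exit composition, giving r_S = 0.03391 and r_T = 0.01691 (each k·C_R^n at C_R = 0.2818).
Fraction of consumed R going to S: r_S/(r_S+r_T) = 0.6673.
C_S = 0.6673·C_{R0}·X = 0.6673×0.770×0.634 = 0.326 mol/dm³; Y_S = C_S/C_{R0} = 0.423.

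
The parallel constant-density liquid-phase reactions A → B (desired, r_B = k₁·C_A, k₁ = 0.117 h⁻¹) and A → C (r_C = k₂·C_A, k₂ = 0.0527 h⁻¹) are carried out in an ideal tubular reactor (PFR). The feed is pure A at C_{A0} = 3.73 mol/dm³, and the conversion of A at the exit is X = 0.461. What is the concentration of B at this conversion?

1.19 mol/dm³

C_A = C_{A0}(1−X) = 2.010 mol/dm³.
Both paths are first order in A, so the instantaneous fraction to B is constant: dC_B/d(−C_A) = k₁/(k₁+k₂) = 0.6895.
C_B = 0.6895·(C_{A0}−C_A) = 0.6895×1.720 = 1.19 mol/dm³.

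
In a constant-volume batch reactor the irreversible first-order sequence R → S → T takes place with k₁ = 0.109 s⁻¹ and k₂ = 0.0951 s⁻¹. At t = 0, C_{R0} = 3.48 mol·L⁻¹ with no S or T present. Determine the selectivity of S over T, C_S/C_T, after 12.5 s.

For first-order series with pure R initially, C_S(t) = k₁C_{R0}/(k₂−k₁)·(e^(−k₁t) − e^(−k₂t)).
e^(−k₁t) = e^(−0.109×12.5) = e^(−1.363) = 0.2560; e^(−k₂t) = e^(−1.189) = 0.3046.
C_S = 0.109×3.48/(0.0951−0.109) × (0.2560−0.3046) = (-27.29)×(-0.04858) = 1.326 mol·L⁻¹.
C_R = C_{R0}e^(−k₁t) = 0.8909 mol·L⁻¹, so C_T = C_{R0}−C_R−C_S = 1.263 mol·L⁻¹; C_S/C_T = 1.05.

1.05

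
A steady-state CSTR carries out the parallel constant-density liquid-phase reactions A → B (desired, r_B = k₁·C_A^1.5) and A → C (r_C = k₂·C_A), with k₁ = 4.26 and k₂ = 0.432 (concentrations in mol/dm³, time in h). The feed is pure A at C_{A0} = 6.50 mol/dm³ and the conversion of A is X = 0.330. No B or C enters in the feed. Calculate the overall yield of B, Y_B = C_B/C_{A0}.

0.315

Exit C_A = C_{A0}(1−X) = 6.50×0.670 = 4.355 mol/dm³.
In a CSTR the entire volume is at exit conditions, so r_B = 4.26×4.355^1.5 = 38.72 and r_C = 0.432×4.355 = 1.881.
Fraction of consumed A going to B: r_B/(r_B+r_C) = 0.9537.
C_B = 0.9537·C_{A0}·X = 0.9537×6.50×0.330 = 2.05 mol/dm³; Y_B = C_B/C_{A0} = 0.315.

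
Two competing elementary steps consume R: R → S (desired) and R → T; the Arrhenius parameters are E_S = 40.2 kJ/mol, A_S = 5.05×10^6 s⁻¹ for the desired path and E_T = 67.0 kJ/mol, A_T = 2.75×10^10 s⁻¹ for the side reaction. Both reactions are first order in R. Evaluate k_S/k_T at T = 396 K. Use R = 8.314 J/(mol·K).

0.630

k_S/k_T = (A_S/A_T)·exp[−(E_S−E_T)/(RT)] = (A_S/A_T)·exp[(E_T−E_S)/(RT)].
(E_T−E_S)/(RT) = (67.0−40.2)×10³/(8.314×396) = 26800/3292 = 8.140.
k_S/k_T = (5.05×10^6/2.75×10^10)·exp(8.140) = 1.836×10^-4 × 3429 = 0.630.
Since E_S < E_T, lowering the temperature improves selectivity toward S.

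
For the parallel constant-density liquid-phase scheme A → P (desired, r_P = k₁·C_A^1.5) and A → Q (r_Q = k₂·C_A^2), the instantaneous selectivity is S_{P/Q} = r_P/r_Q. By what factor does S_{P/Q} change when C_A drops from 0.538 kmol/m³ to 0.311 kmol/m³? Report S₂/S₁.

S_{P/Q} = (k₁/k₂)·C_A^-0.5, so S₂/S₁ = (C_{A,2}/C_{A,1})^-0.5.
= (0.311/0.538)^(-0.5) = (0.5781)^(-0.5) = 1.32.
Selectivity toward P rises as C_A falls — low-concentration operation is favoured.

1.32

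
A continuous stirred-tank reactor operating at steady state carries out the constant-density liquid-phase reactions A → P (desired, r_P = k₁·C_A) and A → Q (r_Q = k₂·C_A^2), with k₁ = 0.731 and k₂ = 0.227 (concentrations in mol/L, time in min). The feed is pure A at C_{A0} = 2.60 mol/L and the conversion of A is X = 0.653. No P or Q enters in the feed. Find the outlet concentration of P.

Exit C_A = C_{A0}(1−X) = 2.60×0.347 = 0.9022 mol/L.
In a CSTR the entire volume is at exit conditions, so r_P = 0.731×0.9022 = 0.6595 and r_Q = 0.227×0.9022^2 = 0.1848.
Fraction of consumed A going to P: r_P/(r_P+r_Q) = 0.7812.
C_P = 0.7812·C_{A0}·X = 0.7812×2.60×0.653 = 1.33 mol/L.

1.33 mol/L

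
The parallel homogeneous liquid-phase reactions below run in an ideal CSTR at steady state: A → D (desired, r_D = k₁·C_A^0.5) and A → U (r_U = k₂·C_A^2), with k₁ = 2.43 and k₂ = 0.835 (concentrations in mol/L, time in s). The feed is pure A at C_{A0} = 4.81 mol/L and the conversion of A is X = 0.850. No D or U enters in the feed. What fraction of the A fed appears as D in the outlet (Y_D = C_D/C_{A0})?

Exit C_A = C_{A0}(1−X) = 4.81×0.150 = 0.7215 mol/L.
In a CSTR the entire volume is at exit conditions, so r_D = 2.43×0.7215^0.5 = 2.064 and r_U = 0.835×0.7215^2 = 0.4347.
Fraction of consumed A going to D: r_D/(r_D+r_U) = 0.8260.
C_D = 0.8260·C_{A0}·X = 0.8260×4.81×0.850 = 3.38 mol/L; Y_D = C_D/C_{A0} = 0.702.

0.702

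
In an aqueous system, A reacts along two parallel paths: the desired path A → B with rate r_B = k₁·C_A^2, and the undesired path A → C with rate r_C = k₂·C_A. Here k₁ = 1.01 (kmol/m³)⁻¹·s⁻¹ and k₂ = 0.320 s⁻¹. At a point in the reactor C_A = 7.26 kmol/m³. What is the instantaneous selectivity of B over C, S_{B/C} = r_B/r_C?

22.9

S_{B/C} = r_B/r_C = (k₁·C_A^2)/(k₂·C_A) = (k₁/k₂)·C_A.
= (1.01×7.260^2) / (0.320×7.260) = 53.23/2.323 = 22.9.
Since the desired path is higher order in A, keeping C_A high (PFR or concentrated feed) favours B.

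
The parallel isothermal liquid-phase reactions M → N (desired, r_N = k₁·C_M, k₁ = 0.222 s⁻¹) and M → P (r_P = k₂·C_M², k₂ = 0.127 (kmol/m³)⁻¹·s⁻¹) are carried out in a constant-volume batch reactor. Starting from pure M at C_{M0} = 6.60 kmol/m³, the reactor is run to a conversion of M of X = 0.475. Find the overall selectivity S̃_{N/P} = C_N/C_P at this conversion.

C_M = C_{M0}(1−X) = 3.465 kmol/m³.
Along a PFR/batch, dC_N/dC_M = −r_N/(r_N+r_P) = −k₁/(k₁+k₂·C_M).
Integrating from C_{M0} to C_M: C_N = (0.222/0.127)·ln[(0.222+0.127·6.60)/(0.222+0.127·3.46)] = 1.748·ln(1.060/0.6621) = 0.8231 kmol/m³.
C_P = (C_{M0}−C_M)−C_N = 2.312 kmol/m³; S̃_{N/P} = 0.8231/2.312 = 0.356.

0.356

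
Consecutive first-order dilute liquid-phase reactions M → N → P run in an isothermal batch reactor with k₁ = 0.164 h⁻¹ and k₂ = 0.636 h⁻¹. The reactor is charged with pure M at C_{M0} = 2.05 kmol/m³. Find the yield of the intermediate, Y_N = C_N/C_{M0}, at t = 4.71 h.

0.143

The intermediate concentration in a first-order A→B→C sequence is C_N = k₁C_{M0}(e^(−k₁t) − e^(−k₂t))/(k₂−k₁).
e^(−k₁t) = e^(−0.164×4.71) = e^(−0.7724) = 0.4619; e^(−k₂t) = e^(−2.996) = 0.05001.
C_N = 0.164×2.05/(0.636−0.164) × (0.4619−0.05001) = 0.7123×0.4119 = 0.2934 kmol/m³.
Y_N = C_N/C_{M0} = 0.2934/2.05 = 0.143.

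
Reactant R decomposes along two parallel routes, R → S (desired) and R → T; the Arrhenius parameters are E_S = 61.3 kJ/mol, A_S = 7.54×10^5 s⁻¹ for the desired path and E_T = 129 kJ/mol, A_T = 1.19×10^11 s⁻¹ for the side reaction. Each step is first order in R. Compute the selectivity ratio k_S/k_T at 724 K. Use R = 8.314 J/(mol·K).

0.486

k_S/k_T = (A_S/A_T)·exp[−(E_S−E_T)/(RT)] = (A_S/A_T)·exp[(E_T−E_S)/(RT)].
(E_T−E_S)/(RT) = (129−61.3)×10³/(8.314×724) = 67700/6019 = 11.25.
k_S/k_T = (7.54×10^5/1.19×10^11)·exp(11.25) = 6.336×10^-6 × 76656 = 0.486.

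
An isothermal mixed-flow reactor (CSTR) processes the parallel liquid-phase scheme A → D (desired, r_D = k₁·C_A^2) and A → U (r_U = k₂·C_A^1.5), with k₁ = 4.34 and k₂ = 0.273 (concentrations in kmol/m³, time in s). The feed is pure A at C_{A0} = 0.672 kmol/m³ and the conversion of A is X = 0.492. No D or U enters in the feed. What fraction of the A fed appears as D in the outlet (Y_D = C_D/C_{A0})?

Exit C_A = C_{A0}(1−X) = 0.672×0.508 = 0.3414 kmol/m³.
In a CSTR the entire volume is at exit conditions, so r_D = 4.34×0.3414^2 = 0.5058 and r_U = 0.273×0.3414^1.5 = 0.05445.
Fraction of consumed A going to D: r_D/(r_D+r_U) = 0.9028.
C_D = 0.9028·C_{A0}·X = 0.9028×0.672×0.492 = 0.298 kmol/m³; Y_D = C_D/C_{A0} = 0.444.

0.444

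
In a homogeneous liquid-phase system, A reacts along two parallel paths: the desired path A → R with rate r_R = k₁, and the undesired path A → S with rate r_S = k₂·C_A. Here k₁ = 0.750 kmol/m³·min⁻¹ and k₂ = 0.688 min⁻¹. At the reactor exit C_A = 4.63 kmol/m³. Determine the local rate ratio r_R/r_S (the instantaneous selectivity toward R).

S_{R/S} = r_R/r_S = (k₁)/(k₂·C_A) = (k₁/k₂)·C_A⁻¹.
= (0.750) / (0.688×4.630) = 0.7500/3.185 = 0.235.
The undesired path is higher order in A, so low C_A (CSTR or dilute feed) favours R.

0.235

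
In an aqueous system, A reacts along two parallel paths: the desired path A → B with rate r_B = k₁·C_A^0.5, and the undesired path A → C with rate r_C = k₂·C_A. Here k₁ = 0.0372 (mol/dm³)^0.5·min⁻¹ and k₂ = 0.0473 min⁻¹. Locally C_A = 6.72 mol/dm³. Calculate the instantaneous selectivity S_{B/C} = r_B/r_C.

S_{B/C} = r_B/r_C = (k₁·C_A^0.5)/(k₂·C_A) = (k₁/k₂)·C_A^-0.5.
= (0.0372×6.720^0.5) / (0.0473×6.720) = 0.09643/0.3179 = 0.303.
The undesired path is higher order in A, so low C_A (CSTR or dilute feed) favours B.

0.303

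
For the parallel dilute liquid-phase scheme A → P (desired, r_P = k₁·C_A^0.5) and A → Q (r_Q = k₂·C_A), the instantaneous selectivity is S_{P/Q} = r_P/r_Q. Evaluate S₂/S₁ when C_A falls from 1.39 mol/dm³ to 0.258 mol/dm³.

2.32

S_{P/Q} = (k₁/k₂)·C_A^-0.5, so S₂/S₁ = (C_{A,2}/C_{A,1})^-0.5.
= (0.258/1.39)^(-0.5) = (0.1856)^(-0.5) = 2.32.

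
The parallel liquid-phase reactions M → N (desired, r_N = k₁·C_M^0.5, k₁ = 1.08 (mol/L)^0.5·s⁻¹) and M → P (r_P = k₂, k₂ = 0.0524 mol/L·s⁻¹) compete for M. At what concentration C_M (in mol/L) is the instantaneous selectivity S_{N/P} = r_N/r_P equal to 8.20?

S_{N/P} = (k₁/k₂)·C_M^0.5 ⇒ C_M = (S·k₂/k₁)^(2).
= (8.20×0.0524/1.08)^(2) = (0.3979)^(2) = 0.158 mol/L.

0.158 mol/L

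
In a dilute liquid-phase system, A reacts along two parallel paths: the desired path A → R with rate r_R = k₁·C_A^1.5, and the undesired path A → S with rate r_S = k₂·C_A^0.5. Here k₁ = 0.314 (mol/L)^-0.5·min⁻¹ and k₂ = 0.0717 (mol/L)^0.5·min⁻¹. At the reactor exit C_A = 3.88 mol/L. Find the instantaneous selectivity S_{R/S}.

17.0

S_{R/S} = r_R/r_S = (k₁·C_A^1.5)/(k₂·C_A^0.5) = (k₁/k₂)·C_A.
= (0.314×3.880^1.5) / (0.0717×3.880^0.5) = 2.400/0.1412 = 17.0.
Since the desired path is higher order in A, keeping C_A high (PFR or concentrated feed) favours R.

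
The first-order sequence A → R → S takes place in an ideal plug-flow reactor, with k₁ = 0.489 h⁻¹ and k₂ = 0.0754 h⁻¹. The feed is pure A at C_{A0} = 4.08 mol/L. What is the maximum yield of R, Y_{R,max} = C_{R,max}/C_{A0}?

0.711

At the optimum, C_{R,max}/C_{A0} = (k₁/k₂)^[k₂/(k₂−k₁)].
= (0.489/0.0754)^(0.0754/(0.0754−0.489)) = (6.485)^(-0.1823) = 0.7112.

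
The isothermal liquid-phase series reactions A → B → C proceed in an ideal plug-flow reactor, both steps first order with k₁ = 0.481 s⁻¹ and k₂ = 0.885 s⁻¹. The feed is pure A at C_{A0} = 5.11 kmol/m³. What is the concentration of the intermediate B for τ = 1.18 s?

The intermediate concentration in a first-order A→B→C sequence is C_B = k₁C_{A0}(e^(−k₁τ) − e^(−k₂τ))/(k₂−k₁).
e^(−k₁τ) = e^(−0.481×1.18) = e^(−0.5676) = 0.5669; e^(−k₂τ) = e^(−1.044) = 0.3519.
C_B = 0.481×5.11/(0.885−0.481) × (0.5669−0.3519) = 6.084×0.2150 = 1.308 kmol/m³.

1.31 kmol/m³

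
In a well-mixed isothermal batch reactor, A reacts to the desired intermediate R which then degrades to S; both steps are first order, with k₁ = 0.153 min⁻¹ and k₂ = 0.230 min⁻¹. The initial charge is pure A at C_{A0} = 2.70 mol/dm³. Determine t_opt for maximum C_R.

The intermediate peaks when r₁ = r₂, i.e. k₁e^(−k₁t) = k₂e^(−k₂t), giving t_opt = ln(k₂/k₁)/(k₂−k₁).
= ln(0.230/0.153)/(0.230−0.153) = ln(1.503)/0.07700 = 0.4076/0.07700 = 5.29 min.

5.29 min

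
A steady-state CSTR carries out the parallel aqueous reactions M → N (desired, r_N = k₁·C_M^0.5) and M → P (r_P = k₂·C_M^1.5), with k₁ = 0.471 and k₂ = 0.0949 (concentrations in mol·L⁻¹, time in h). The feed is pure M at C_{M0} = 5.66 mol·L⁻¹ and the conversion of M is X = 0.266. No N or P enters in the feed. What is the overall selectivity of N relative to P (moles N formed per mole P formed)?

Exit C_M = C_{M0}(1−X) = 5.66×0.734 = 4.154 mol·L⁻¹.
Rates in a CSTR are evaluated at the outlet concentration: r_N = 0.471×4.154^0.5 = 0.9600, r_P = 0.0949×4.154^1.5 = 0.8036.
Overall selectivity = C_N/C_P = r_Nτ/(r_Pτ) = r_N/r_P = 1.19.

1.19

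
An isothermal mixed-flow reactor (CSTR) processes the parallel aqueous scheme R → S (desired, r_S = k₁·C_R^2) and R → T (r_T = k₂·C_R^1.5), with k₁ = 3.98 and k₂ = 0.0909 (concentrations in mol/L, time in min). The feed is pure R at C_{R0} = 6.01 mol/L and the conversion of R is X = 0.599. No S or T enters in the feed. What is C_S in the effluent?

3.55 mol/L

Exit C_R = C_{R0}(1−X) = 6.01×0.401 = 2.410 mol/L.
A CSTR operates uniformly at the exit composition, giving r_S = 23.12 and r_T = 0.3401 (each k·C_R^n at C_R = 2.410).
Fraction of consumed R going to S: r_S/(r_S+r_T) = 0.9855.
C_S = 0.9855·C_{R0}·X = 0.9855×6.01×0.599 = 3.55 mol/L.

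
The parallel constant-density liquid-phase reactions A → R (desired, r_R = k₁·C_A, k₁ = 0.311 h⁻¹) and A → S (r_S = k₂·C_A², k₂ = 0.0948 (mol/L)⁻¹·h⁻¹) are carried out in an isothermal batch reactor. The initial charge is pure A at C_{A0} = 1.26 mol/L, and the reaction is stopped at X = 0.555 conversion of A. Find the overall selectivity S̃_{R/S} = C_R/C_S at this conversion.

3.64

C_A = C_{A0}(1−X) = 0.5607 mol/L.
Along a PFR/batch, dC_R/dC_A = −r_R/(r_R+r_S) = −k₁/(k₁+k₂·C_A).
Integrating from C_{A0} to C_A: C_R = (0.311/0.0948)·ln[(0.311+0.0948·1.26)/(0.311+0.0948·0.561)] = 3.281·ln(0.4304/0.3642) = 0.5487 mol/L.
C_S = (C_{A0}−C_A)−C_R = 0.1506 mol/L; S̃_{R/S} = 0.5487/0.1506 = 3.64.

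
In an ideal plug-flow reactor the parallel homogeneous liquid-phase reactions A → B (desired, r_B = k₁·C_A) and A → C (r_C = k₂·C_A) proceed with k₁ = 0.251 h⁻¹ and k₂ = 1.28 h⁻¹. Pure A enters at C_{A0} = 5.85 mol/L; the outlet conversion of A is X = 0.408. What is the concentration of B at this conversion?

0.391 mol/L

C_A = C_{A0}(1−X) = 3.463 mol/L.
Both paths are first order in A, so the instantaneous fraction to B is constant: dC_B/d(−C_A) = k₁/(k₁+k₂) = 0.1639.
C_B = 0.1639·(C_{A0}−C_A) = 0.1639×2.387 = 0.391 mol/L.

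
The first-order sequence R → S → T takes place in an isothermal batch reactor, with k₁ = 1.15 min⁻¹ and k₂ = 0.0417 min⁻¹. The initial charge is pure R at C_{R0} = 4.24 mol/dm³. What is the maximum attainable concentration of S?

At the optimum, C_{S,max}/C_{R0} = (k₁/k₂)^[k₂/(k₂−k₁)].
= (1.15/0.0417)^(0.0417/(0.0417−1.15)) = (27.58)^(-0.03763) = 0.8827.
C_{S,max} = 0.8827×4.24 = 3.74 mol/dm³.

3.74 mol/dm³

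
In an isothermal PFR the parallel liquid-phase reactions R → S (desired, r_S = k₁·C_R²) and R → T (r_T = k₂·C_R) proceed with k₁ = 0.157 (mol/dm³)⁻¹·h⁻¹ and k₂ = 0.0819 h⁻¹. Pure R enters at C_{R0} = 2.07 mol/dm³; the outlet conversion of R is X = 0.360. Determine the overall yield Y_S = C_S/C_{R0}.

C_R = C_{R0}(1−X) = 1.325 mol/dm³.
Along a PFR/batch, dC_T/dC_R = −r_T/(r_S+r_T) = −k₂/(k₂+k₁·C_R).
Integrating from C_{R0} to C_R: C_T = (0.0819/0.157)·ln[(0.0819+0.157·2.07)/(0.0819+0.157·1.32)] = 0.5217·ln(0.4069/0.2899) = 0.1769 mol/dm³.
Then C_S = (C_{R0}−C_R) − C_T = 0.7452 − 0.1769 = 0.5683 mol/dm³.
Y_S = C_S/C_{R0} = 0.5683/2.07 = 0.275.

0.275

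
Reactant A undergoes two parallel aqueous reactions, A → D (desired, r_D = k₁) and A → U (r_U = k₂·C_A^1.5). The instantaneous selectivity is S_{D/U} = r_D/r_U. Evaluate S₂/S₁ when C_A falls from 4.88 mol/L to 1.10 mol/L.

9.34

S_{D/U} = (k₁/k₂)·C_A^-1.5, so S₂/S₁ = (C_{A,2}/C_{A,1})^-1.5.
= (1.10/4.88)^(-1.5) = (0.2254)^(-1.5) = 9.34.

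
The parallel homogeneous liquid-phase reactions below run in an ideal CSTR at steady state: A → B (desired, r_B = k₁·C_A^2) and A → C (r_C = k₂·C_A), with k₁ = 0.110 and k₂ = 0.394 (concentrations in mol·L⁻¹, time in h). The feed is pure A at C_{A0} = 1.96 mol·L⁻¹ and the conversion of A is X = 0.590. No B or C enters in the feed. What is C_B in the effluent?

Exit C_A = C_{A0}(1−X) = 1.96×0.410 = 0.8036 mol·L⁻¹.
Rates in a CSTR are evaluated at the outlet concentration: r_B = 0.110×0.8036^2 = 0.07104, r_C = 0.394×0.8036 = 0.3166.
Fraction of consumed A going to B: r_B/(r_B+r_C) = 0.1832.
C_B = 0.1832·C_{A0}·X = 0.1832×1.96×0.590 = 0.212 mol·L⁻¹.

0.212 mol·L⁻¹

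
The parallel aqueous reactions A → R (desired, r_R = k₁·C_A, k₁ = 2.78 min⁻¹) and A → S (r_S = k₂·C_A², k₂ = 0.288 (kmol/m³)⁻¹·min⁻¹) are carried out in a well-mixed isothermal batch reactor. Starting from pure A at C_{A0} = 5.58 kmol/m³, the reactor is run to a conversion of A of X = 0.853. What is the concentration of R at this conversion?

3.62 kmol/m³

C_A = C_{A0}(1−X) = 0.8203 kmol/m³.
Along a PFR/batch, dC_R/dC_A = −r_R/(r_R+r_S) = −k₁/(k₁+k₂·C_A).
Integrating from C_{A0} to C_A: C_R = (2.78/0.288)·ln[(2.78+0.288·5.58)/(2.78+0.288·0.820)] = 9.653·ln(4.387/3.016) = 3.616 kmol/m³.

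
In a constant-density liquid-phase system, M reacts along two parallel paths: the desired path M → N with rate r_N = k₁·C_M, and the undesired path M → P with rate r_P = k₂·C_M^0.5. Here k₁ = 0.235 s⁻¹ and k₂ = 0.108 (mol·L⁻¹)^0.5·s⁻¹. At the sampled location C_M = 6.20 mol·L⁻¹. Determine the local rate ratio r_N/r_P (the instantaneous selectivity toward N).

S_{N/P} = r_N/r_P = (k₁·C_M)/(k₂·C_M^0.5) = (k₁/k₂)·C_M^0.5.
= (0.235×6.200) / (0.108×6.200^0.5) = 1.457/0.2689 = 5.42.

5.42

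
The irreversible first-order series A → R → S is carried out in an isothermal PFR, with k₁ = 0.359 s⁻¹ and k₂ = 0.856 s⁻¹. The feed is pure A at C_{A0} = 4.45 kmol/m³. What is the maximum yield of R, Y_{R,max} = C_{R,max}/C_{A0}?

0.224

Evaluating C_R at τ_opt = ln(k₂/k₁)/(k₂−k₁) gives C_{R,max}/C_{A0} = (k₁/k₂)^[k₂/(k₂−k₁)].
= (0.359/0.856)^(0.856/(0.856−0.359)) = (0.4194)^(1.722) = 0.2239.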